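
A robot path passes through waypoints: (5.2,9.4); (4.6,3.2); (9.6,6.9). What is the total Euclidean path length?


Segment lengths:
  seg1 = sqrt((-0.6)^2 + (-6.2)^2) = 6.229
  seg2 = sqrt((5.0)^2 + (3.7)^2) = 6.2201
Total = 12.4491


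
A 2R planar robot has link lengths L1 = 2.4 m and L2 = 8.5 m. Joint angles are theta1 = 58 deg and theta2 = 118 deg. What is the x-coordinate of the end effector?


Convert angles to radians: theta1 = 1.0123, theta2 = 2.0595
x = L1*cos(theta1) + L2*cos(theta1+theta2)
x = 1.2718 + -8.4793
x = -7.2075


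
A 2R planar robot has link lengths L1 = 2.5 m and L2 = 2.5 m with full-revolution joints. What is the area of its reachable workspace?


r_max = L1 + L2 = 5.0 m
r_min = |L1 - L2| = 0.0 m
Area = pi*(r_max^2 - r_min^2)
= pi*(25.0 - 0.0)
= pi * 25.0
= 78.5398 m^2


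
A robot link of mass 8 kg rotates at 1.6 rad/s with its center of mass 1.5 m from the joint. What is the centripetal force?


F = m * omega^2 * r
= 8 * 1.6^2 * 1.5
= 8 * 2.56 * 1.5
= 30.72 N


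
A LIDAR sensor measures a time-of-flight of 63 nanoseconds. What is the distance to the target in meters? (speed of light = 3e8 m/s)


tof = 63 ns = 6.3e-08 s
dist = c * tof / 2
= 3e8 * 6.3e-08 / 2
= 9.45 m


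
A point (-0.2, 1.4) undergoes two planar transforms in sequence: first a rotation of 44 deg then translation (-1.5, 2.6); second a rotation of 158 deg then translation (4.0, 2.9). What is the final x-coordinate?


After transform 1:
x1 = cos(44)*-0.2 - sin(44)*1.4 + -1.5 = -2.6164
y1 = sin(44)*-0.2 + cos(44)*1.4 + 2.6 = 3.4681
After transform 2:
x2 = cos(158)*-2.6164 - sin(158)*3.4681 + 4.0
= 5.1267


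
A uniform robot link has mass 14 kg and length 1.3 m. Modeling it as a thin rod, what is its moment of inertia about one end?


I = (1/3) * m * L^2
= (1/3) * 14 * 1.3^2
= 0.333333 * 14 * 1.69
= 7.8867 kg*m^2


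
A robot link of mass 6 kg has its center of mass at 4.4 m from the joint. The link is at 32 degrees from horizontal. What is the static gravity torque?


tau = m*g*L*cos(angle)
= 6 * 9.81 * 4.4 * cos(32 deg)
= 6 * 9.81 * 4.4 * 0.848
= 219.6309 Nm


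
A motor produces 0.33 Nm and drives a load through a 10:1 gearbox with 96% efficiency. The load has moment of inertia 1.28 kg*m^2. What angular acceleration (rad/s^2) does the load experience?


tau_out = tau_motor * N * eta
= 0.33 * 10 * 0.96 = 3.168 Nm
alpha = tau_out / I = 3.168 / 1.28
= 2.475 rad/s^2


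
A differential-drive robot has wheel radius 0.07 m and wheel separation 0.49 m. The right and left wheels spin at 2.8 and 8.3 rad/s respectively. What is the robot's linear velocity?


vR = r*wR = 0.07*2.8 = 0.196 m/s
vL = r*wL = 0.07*8.3 = 0.581 m/s
v = (vR+vL)/2 = 0.3885 m/s
omega = (vR-vL)/L = -0.7857 rad/s
linear velocity = 0.3885 m/s


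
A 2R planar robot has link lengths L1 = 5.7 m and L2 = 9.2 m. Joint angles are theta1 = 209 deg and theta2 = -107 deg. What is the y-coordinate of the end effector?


Convert angles to radians: theta1 = 3.6477, theta2 = -1.8675
y = L1*sin(theta1) + L2*sin(theta1+theta2)
y = -2.7634 + 8.999
y = 6.2355


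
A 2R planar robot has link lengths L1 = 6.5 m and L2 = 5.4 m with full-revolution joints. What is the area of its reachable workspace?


r_max = L1 + L2 = 11.9 m
r_min = |L1 - L2| = 1.1 m
Area = pi*(r_max^2 - r_min^2)
= pi*(141.61 - 1.21)
= pi * 140.4
= 441.0796 m^2


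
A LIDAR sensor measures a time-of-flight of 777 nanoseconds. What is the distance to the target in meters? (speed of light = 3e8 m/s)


tof = 777 ns = 7.77e-07 s
dist = c * tof / 2
= 3e8 * 7.77e-07 / 2
= 116.55 m


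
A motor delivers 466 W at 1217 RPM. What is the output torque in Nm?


omega = 1217 * 2*pi/60 = 127.4439 rad/s
tau = P / omega = 466 / 127.4439
= 3.6565 Nm


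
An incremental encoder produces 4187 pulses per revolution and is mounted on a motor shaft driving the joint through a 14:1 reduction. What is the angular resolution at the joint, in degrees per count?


counts per rev = 4187
effective counts at joint = 4187 * 14 = 58618
resolution = 360 / 58618
= 0.0061 deg/count


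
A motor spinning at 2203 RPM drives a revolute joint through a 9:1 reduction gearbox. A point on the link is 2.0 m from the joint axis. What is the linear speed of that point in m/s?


omega_motor = 2203 * 2*pi/60 = 230.6976 rad/s
omega_joint = omega_motor / 9 = 25.6331 rad/s
v = omega_joint * r = 25.6331 * 2.0
= 51.2661 m/s


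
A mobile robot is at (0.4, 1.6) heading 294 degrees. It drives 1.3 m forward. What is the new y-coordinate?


y_new = y0 + d*sin(theta)
= 1.6 + 1.3*sin(294)
= 1.6 + -1.1876
= 0.4124


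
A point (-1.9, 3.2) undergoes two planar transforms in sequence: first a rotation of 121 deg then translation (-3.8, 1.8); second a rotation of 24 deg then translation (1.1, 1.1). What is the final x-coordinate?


After transform 1:
x1 = cos(121)*-1.9 - sin(121)*3.2 + -3.8 = -5.5644
y1 = sin(121)*-1.9 + cos(121)*3.2 + 1.8 = -1.4767
After transform 2:
x2 = cos(24)*-5.5644 - sin(24)*-1.4767 + 1.1
= -3.3827


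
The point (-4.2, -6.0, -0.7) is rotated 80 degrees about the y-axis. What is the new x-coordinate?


Rotation about y-axis: x' = x*cos(theta) + z*sin(theta)
= -4.2 * 0.1736 + -0.7 * 0.9848
= -1.4187


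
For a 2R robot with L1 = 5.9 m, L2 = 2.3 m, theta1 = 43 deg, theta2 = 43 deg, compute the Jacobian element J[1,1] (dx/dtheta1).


J[1,1] = -L1*sin(t1) - L2*sin(t1+t2)
= -5.9*sin(43) - 2.3*sin(86)
= -6.3182


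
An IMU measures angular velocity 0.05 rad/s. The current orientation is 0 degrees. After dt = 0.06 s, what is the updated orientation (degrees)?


delta_theta = w * dt = 0.05 * 0.06 = 0.003 rad
= 0.1719 deg
theta_new = 0 + 0.1719 = 0.1719 deg


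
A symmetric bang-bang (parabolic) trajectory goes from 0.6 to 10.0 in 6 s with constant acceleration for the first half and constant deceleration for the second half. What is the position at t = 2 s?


Symmetric rest-to-rest: each phase covers (pf-p0)/2 in time T/2. 0.5*a*(T/2)^2 = (pf-p0)/2 => a = 4*(pf-p0)/T^2
a = 4*(10.0-0.6)/6^2 = 1.0444
t = 2 is in the acceleration phase (t <= T/2).
p = p0 + 0.5*a*t^2 = 0.6 + 0.5*1.0444*2^2
= 2.6889


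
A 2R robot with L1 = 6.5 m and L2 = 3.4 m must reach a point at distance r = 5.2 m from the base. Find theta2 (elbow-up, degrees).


cos(theta2) = (r^2 - L1^2 - L2^2) / (2*L1*L2)
cos(theta2) = (27.04 - 42.25 - 11.56) / 44.2
cos(theta2) = -0.605656
theta2 = 127.2761 degrees


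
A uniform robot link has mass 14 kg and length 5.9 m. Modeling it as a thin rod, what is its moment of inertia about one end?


I = (1/3) * m * L^2
= (1/3) * 14 * 5.9^2
= 0.333333 * 14 * 34.81
= 162.4467 kg*m^2


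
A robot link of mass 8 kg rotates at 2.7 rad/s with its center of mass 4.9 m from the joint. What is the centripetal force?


F = m * omega^2 * r
= 8 * 2.7^2 * 4.9
= 8 * 7.29 * 4.9
= 285.768 N


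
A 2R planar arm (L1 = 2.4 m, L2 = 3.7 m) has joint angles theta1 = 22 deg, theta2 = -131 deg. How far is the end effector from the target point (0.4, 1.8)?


End effector via forward kinematics:
x = L1*cos(t1) + L2*cos(t1+t2) = 1.0206
y = L1*sin(t1) + L2*sin(t1+t2) = -2.5994
Distance to target:
d = sqrt((0.4 - 1.0206)^2 + (1.8 - -2.5994)^2)
= sqrt(0.3852 + 19.3544)
= 4.4429 m


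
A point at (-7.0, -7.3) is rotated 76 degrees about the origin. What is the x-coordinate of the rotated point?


x' = x*cos(theta) - y*sin(theta)
cos(76 deg) = 0.2419, sin(76 deg) = 0.9703
x' = -7.0 * 0.2419 - -7.3 * 0.9703
= -1.6935 - -7.0832
= 5.3897


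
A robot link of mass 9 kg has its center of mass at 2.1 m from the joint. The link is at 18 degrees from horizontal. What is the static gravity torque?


tau = m*g*L*cos(angle)
= 9 * 9.81 * 2.1 * cos(18 deg)
= 9 * 9.81 * 2.1 * 0.9511
= 176.3344 Nm


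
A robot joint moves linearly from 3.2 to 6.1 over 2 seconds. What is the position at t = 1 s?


s = t/T = 1/2 = 0.5
p(t) = p0 + (pf-p0)*s
= 3.2 + (6.1 - 3.2) * 0.5
= 4.65


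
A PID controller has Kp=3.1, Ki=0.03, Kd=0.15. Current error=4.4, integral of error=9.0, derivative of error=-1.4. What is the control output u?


u = Kp*e + Ki*int(e) + Kd*de/dt
= 3.1*4.4 + 0.03*9.0 + 0.15*(-1.4)
= 13.64 + 0.27 + -0.21
= 13.7


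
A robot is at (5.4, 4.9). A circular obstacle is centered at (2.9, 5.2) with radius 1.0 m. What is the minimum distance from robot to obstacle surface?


center_dist = sqrt((5.4-2.9)^2 + (4.9-5.2)^2)
= sqrt(6.25 + 0.09)
= 2.5179
min_dist = center_dist - radius = 2.5179 - 1.0 = 1.5179 m


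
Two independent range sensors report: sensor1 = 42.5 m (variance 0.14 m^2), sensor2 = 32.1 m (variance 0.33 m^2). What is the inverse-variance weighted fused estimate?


w1 = (1/var1) / (1/var1 + 1/var2)
   = 7.1429 / (7.1429 + 3.0303) = 0.7021
w2 = 1 - w1 = 0.2979
fused = w1*s1 + w2*s2 = 29.8404 + 9.5617
= 39.4021 m


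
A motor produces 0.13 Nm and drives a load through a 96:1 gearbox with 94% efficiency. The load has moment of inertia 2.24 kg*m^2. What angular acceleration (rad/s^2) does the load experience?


tau_out = tau_motor * N * eta
= 0.13 * 96 * 0.94 = 11.7312 Nm
alpha = tau_out / I = 11.7312 / 2.24
= 5.2371 rad/s^2


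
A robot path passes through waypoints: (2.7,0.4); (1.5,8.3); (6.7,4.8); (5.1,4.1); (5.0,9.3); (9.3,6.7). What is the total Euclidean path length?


Segment lengths:
  seg1 = sqrt((-1.2)^2 + (7.9)^2) = 7.9906
  seg2 = sqrt((5.2)^2 + (-3.5)^2) = 6.2682
  seg3 = sqrt((-1.6)^2 + (-0.7)^2) = 1.7464
  seg4 = sqrt((-0.1)^2 + (5.2)^2) = 5.201
  seg5 = sqrt((4.3)^2 + (-2.6)^2) = 5.0249
Total = 26.2311


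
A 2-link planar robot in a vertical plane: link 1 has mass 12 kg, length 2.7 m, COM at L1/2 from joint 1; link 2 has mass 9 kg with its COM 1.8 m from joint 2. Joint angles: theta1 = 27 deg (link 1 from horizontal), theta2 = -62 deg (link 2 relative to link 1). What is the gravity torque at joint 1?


Horizontal distance from joint 1 to link-1 COM:
  x_c1 = (L1/2)*cos(t1) = 1.35 * 0.891 = 1.2029 m
Horizontal distance from joint 1 to link-2 COM:
  x_c2 = L1*cos(t1) + Lc2*cos(t1+t2)
       = 2.7*0.891 + 1.8*0.8192 = 3.8802 m
tau1 = m1*g*x_c1 + m2*g*x_c2
     = 12*9.81*1.2029 + 9*9.81*3.8802
     = 141.6005 + 342.5821
     = 484.1826 Nm


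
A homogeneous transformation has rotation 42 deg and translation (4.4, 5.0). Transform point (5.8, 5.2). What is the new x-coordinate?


x' = cos(theta)*px - sin(theta)*py + tx
= 0.7431*5.8 - 0.6691*5.2 + 4.4
= 5.2308


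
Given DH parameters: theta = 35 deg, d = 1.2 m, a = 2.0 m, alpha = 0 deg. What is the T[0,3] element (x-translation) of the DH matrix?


T[0,3] = a * cos(theta)
= 2.0 * cos(35 deg)
= 2.0 * 0.8192
= 1.6383


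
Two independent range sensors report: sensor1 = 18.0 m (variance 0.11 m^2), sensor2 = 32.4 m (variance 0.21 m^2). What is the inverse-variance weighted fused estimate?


w1 = (1/var1) / (1/var1 + 1/var2)
   = 9.0909 / (9.0909 + 4.7619) = 0.6563
w2 = 1 - w1 = 0.3437
fused = w1*s1 + w2*s2 = 11.8125 + 11.1375
= 22.95 m


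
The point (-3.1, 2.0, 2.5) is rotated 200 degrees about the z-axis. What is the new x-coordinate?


Rotation about z-axis: x' = x*cos(theta) - y*sin(theta)
= -3.1 * -0.9397 - 2.0 * -0.342
= 3.5971


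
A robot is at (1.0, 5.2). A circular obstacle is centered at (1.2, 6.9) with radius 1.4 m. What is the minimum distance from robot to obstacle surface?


center_dist = sqrt((1.0-1.2)^2 + (5.2-6.9)^2)
= sqrt(0.04 + 2.89)
= 1.7117
min_dist = center_dist - radius = 1.7117 - 1.4 = 0.3117 m


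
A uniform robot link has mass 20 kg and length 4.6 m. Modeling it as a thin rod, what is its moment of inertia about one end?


I = (1/3) * m * L^2
= (1/3) * 20 * 4.6^2
= 0.333333 * 20 * 21.16
= 141.0667 kg*m^2


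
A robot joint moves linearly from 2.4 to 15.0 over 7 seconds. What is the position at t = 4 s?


s = t/T = 4/7 = 0.5714
p(t) = p0 + (pf-p0)*s
= 2.4 + (15.0 - 2.4) * 0.5714
= 9.6


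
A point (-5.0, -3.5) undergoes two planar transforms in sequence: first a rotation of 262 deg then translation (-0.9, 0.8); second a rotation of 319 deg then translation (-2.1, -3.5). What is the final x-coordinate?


After transform 1:
x1 = cos(262)*-5.0 - sin(262)*-3.5 + -0.9 = -3.6701
y1 = sin(262)*-5.0 + cos(262)*-3.5 + 0.8 = 6.2384
After transform 2:
x2 = cos(319)*-3.6701 - sin(319)*6.2384 + -2.1
= -0.7771


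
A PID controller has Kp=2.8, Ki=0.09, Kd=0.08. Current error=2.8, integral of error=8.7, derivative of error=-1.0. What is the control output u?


u = Kp*e + Ki*int(e) + Kd*de/dt
= 2.8*2.8 + 0.09*8.7 + 0.08*(-1.0)
= 7.84 + 0.783 + -0.08
= 8.543


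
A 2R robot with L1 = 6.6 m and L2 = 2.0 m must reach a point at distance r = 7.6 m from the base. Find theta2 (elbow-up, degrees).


cos(theta2) = (r^2 - L1^2 - L2^2) / (2*L1*L2)
cos(theta2) = (57.76 - 43.56 - 4.0) / 26.4
cos(theta2) = 0.386364
theta2 = 67.2716 degrees


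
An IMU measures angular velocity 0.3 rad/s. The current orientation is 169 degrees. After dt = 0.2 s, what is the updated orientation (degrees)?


delta_theta = w * dt = 0.3 * 0.2 = 0.06 rad
= 3.4377 deg
theta_new = 169 + 3.4377 = 172.4377 deg


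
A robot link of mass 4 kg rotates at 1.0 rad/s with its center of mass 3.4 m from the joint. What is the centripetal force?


F = m * omega^2 * r
= 4 * 1.0^2 * 3.4
= 4 * 1.0 * 3.4
= 13.6 N


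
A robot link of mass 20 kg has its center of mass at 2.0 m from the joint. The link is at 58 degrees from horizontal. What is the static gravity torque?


tau = m*g*L*cos(angle)
= 20 * 9.81 * 2.0 * cos(58 deg)
= 20 * 9.81 * 2.0 * 0.5299
= 207.9403 Nm


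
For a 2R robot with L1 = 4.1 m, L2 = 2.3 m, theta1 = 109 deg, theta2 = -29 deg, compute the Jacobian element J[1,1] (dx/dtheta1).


J[1,1] = -L1*sin(t1) - L2*sin(t1+t2)
= -4.1*sin(109) - 2.3*sin(80)
= -6.1417


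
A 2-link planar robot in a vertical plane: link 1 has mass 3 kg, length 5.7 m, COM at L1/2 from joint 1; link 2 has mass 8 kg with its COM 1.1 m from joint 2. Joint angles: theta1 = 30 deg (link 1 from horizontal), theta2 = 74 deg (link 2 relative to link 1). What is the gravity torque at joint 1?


Horizontal distance from joint 1 to link-1 COM:
  x_c1 = (L1/2)*cos(t1) = 2.85 * 0.866 = 2.4682 m
Horizontal distance from joint 1 to link-2 COM:
  x_c2 = L1*cos(t1) + Lc2*cos(t1+t2)
       = 5.7*0.866 + 1.1*-0.2419 = 4.6702 m
tau1 = m1*g*x_c1 + m2*g*x_c2
     = 3*9.81*2.4682 + 8*9.81*4.6702
     = 72.6383 + 366.5197
     = 439.158 Nm


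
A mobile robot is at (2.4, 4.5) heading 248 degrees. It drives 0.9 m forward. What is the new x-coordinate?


x_new = x0 + d*cos(theta)
= 2.4 + 0.9*cos(248)
= 2.4 + -0.3371
= 2.0629


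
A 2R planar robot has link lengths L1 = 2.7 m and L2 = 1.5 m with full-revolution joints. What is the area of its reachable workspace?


r_max = L1 + L2 = 4.2 m
r_min = |L1 - L2| = 1.2 m
Area = pi*(r_max^2 - r_min^2)
= pi*(17.64 - 1.44)
= pi * 16.2
= 50.8938 m^2


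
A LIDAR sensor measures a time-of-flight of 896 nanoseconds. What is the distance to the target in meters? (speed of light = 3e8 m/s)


tof = 896 ns = 8.96e-07 s
dist = c * tof / 2
= 3e8 * 8.96e-07 / 2
= 134.4 m


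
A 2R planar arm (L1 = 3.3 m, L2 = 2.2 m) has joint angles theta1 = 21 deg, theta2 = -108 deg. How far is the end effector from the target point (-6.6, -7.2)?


End effector via forward kinematics:
x = L1*cos(t1) + L2*cos(t1+t2) = 3.196
y = L1*sin(t1) + L2*sin(t1+t2) = -1.0144
Distance to target:
d = sqrt((-6.6 - 3.196)^2 + (-7.2 - -1.0144)^2)
= sqrt(95.9607 + 38.262)
= 11.5855 m


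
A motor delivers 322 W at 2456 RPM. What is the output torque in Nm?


omega = 2456 * 2*pi/60 = 257.1917 rad/s
tau = P / omega = 322 / 257.1917
= 1.252 Nm


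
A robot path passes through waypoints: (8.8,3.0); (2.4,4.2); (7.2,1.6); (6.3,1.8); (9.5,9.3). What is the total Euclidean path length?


Segment lengths:
  seg1 = sqrt((-6.4)^2 + (1.2)^2) = 6.5115
  seg2 = sqrt((4.8)^2 + (-2.6)^2) = 5.4589
  seg3 = sqrt((-0.9)^2 + (0.2)^2) = 0.922
  seg4 = sqrt((3.2)^2 + (7.5)^2) = 8.1541
Total = 21.0466


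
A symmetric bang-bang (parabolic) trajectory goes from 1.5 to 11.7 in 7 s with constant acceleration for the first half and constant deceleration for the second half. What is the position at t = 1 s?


Symmetric rest-to-rest: each phase covers (pf-p0)/2 in time T/2. 0.5*a*(T/2)^2 = (pf-p0)/2 => a = 4*(pf-p0)/T^2
a = 4*(11.7-1.5)/7^2 = 0.8327
t = 1 is in the acceleration phase (t <= T/2).
p = p0 + 0.5*a*t^2 = 1.5 + 0.5*0.8327*1^2
= 1.9163


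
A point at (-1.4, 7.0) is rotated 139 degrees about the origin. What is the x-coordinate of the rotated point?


x' = x*cos(theta) - y*sin(theta)
cos(139 deg) = -0.7547, sin(139 deg) = 0.6561
x' = -1.4 * -0.7547 - 7.0 * 0.6561
= 1.0566 - 4.5924
= -3.5358


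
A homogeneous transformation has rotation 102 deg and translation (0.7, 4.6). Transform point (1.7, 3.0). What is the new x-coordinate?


x' = cos(theta)*px - sin(theta)*py + tx
= -0.2079*1.7 - 0.9781*3.0 + 0.7
= -2.5879


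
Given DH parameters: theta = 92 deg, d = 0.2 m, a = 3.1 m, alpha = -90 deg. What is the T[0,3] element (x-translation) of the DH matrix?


T[0,3] = a * cos(theta)
= 3.1 * cos(92 deg)
= 3.1 * -0.0349
= -0.1082


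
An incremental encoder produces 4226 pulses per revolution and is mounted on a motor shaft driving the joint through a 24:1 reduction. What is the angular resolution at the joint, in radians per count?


counts per rev = 4226
effective counts at joint = 4226 * 24 = 101424
resolution = 2*pi / 101424
= 6.1950e-05 rad/count


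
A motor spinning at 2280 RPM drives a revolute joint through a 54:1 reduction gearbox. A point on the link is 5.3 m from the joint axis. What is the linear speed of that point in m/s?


omega_motor = 2280 * 2*pi/60 = 238.761 rad/s
omega_joint = omega_motor / 54 = 4.4215 rad/s
v = omega_joint * r = 4.4215 * 5.3
= 23.434 m/s


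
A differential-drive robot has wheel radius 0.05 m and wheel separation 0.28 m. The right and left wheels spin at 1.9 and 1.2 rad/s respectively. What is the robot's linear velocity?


vR = r*wR = 0.05*1.9 = 0.095 m/s
vL = r*wL = 0.05*1.2 = 0.06 m/s
v = (vR+vL)/2 = 0.0775 m/s
omega = (vR-vL)/L = 0.125 rad/s
linear velocity = 0.0775 m/s


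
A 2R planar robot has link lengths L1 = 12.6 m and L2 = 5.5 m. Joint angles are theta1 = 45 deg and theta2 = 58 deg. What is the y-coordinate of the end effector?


Convert angles to radians: theta1 = 0.7854, theta2 = 1.0123
y = L1*sin(theta1) + L2*sin(theta1+theta2)
y = 8.9095 + 5.359
y = 14.2686


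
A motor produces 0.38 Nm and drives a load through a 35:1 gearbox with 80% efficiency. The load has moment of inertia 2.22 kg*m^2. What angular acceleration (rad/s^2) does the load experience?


tau_out = tau_motor * N * eta
= 0.38 * 35 * 0.8 = 10.64 Nm
alpha = tau_out / I = 10.64 / 2.22
= 4.7928 rad/s^2


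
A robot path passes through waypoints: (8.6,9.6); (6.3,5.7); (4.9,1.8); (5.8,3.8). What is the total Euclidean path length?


Segment lengths:
  seg1 = sqrt((-2.3)^2 + (-3.9)^2) = 4.5277
  seg2 = sqrt((-1.4)^2 + (-3.9)^2) = 4.1437
  seg3 = sqrt((0.9)^2 + (2.0)^2) = 2.1932
Total = 10.8645


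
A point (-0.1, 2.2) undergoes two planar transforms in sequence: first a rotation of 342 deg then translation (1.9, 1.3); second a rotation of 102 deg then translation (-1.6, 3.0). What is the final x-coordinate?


After transform 1:
x1 = cos(342)*-0.1 - sin(342)*2.2 + 1.9 = 2.4847
y1 = sin(342)*-0.1 + cos(342)*2.2 + 1.3 = 3.4232
After transform 2:
x2 = cos(102)*2.4847 - sin(102)*3.4232 + -1.6
= -5.465


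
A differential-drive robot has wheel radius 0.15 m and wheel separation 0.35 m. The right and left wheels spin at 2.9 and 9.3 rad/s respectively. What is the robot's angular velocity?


vR = r*wR = 0.15*2.9 = 0.435 m/s
vL = r*wL = 0.15*9.3 = 1.395 m/s
v = (vR+vL)/2 = 0.915 m/s
omega = (vR-vL)/L = -2.7429 rad/s
angular velocity = -2.7429 rad/s


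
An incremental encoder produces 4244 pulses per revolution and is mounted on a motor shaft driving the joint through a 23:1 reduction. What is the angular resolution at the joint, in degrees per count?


counts per rev = 4244
effective counts at joint = 4244 * 23 = 97612
resolution = 360 / 97612
= 0.0037 deg/count


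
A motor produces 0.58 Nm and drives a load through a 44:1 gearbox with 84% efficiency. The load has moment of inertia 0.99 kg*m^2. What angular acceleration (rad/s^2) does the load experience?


tau_out = tau_motor * N * eta
= 0.58 * 44 * 0.84 = 21.4368 Nm
alpha = tau_out / I = 21.4368 / 0.99
= 21.6533 rad/s^2


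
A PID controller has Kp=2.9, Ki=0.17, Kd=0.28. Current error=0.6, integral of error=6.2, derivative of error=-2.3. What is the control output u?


u = Kp*e + Ki*int(e) + Kd*de/dt
= 2.9*0.6 + 0.17*6.2 + 0.28*(-2.3)
= 1.74 + 1.054 + -0.644
= 2.15


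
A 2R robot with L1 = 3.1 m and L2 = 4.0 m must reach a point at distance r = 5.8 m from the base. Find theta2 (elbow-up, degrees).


cos(theta2) = (r^2 - L1^2 - L2^2) / (2*L1*L2)
cos(theta2) = (33.64 - 9.61 - 16.0) / 24.8
cos(theta2) = 0.32379
theta2 = 71.1077 degrees


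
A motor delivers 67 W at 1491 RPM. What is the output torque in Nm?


omega = 1491 * 2*pi/60 = 156.1372 rad/s
tau = P / omega = 67 / 156.1372
= 0.4291 Nm


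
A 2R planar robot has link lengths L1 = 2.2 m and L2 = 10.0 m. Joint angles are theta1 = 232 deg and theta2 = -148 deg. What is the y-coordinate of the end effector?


Convert angles to radians: theta1 = 4.0492, theta2 = -2.5831
y = L1*sin(theta1) + L2*sin(theta1+theta2)
y = -1.7336 + 9.9452
y = 8.2116


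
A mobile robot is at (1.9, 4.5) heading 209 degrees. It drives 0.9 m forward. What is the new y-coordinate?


y_new = y0 + d*sin(theta)
= 4.5 + 0.9*sin(209)
= 4.5 + -0.4363
= 4.0637


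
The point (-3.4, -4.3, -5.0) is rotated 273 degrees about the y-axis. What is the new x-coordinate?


Rotation about y-axis: x' = x*cos(theta) + z*sin(theta)
= -3.4 * 0.0523 + -5.0 * -0.9986
= 4.8152


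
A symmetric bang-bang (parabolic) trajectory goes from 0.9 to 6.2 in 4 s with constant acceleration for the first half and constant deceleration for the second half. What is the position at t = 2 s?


Symmetric rest-to-rest: each phase covers (pf-p0)/2 in time T/2. 0.5*a*(T/2)^2 = (pf-p0)/2 => a = 4*(pf-p0)/T^2
a = 4*(6.2-0.9)/4^2 = 1.325
t = 2 is in the acceleration phase (t <= T/2).
p = p0 + 0.5*a*t^2 = 0.9 + 0.5*1.325*2^2
= 3.55


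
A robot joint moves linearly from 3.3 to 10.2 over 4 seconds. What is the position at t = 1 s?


s = t/T = 1/4 = 0.25
p(t) = p0 + (pf-p0)*s
= 3.3 + (10.2 - 3.3) * 0.25
= 5.025


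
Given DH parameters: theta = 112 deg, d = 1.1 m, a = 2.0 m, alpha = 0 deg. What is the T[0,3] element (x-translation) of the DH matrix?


T[0,3] = a * cos(theta)
= 2.0 * cos(112 deg)
= 2.0 * -0.3746
= -0.7492


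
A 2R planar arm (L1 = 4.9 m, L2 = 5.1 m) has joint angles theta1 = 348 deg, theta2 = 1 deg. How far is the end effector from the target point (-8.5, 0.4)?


End effector via forward kinematics:
x = L1*cos(t1) + L2*cos(t1+t2) = 9.7992
y = L1*sin(t1) + L2*sin(t1+t2) = -1.9919
Distance to target:
d = sqrt((-8.5 - 9.7992)^2 + (0.4 - -1.9919)^2)
= sqrt(334.8615 + 5.7212)
= 18.4549 m


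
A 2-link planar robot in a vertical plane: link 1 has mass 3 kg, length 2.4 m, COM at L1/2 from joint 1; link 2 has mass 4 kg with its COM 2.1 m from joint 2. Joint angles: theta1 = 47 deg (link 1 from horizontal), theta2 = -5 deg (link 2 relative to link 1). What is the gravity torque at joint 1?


Horizontal distance from joint 1 to link-1 COM:
  x_c1 = (L1/2)*cos(t1) = 1.2 * 0.682 = 0.8184 m
Horizontal distance from joint 1 to link-2 COM:
  x_c2 = L1*cos(t1) + Lc2*cos(t1+t2)
       = 2.4*0.682 + 2.1*0.7431 = 3.1974 m
tau1 = m1*g*x_c1 + m2*g*x_c2
     = 3*9.81*0.8184 + 4*9.81*3.1974
     = 24.0855 + 125.466
     = 149.5514 Nm


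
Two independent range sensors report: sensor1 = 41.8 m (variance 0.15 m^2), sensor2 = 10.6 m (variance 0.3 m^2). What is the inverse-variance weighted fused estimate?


w1 = (1/var1) / (1/var1 + 1/var2)
   = 6.6667 / (6.6667 + 3.3333) = 0.6667
w2 = 1 - w1 = 0.3333
fused = w1*s1 + w2*s2 = 27.8667 + 3.5333
= 31.4 m


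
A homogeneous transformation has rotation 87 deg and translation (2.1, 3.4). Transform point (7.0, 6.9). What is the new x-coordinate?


x' = cos(theta)*px - sin(theta)*py + tx
= 0.0523*7.0 - 0.9986*6.9 + 2.1
= -4.4242


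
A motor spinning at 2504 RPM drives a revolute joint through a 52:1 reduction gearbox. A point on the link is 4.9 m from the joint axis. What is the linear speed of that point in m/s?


omega_motor = 2504 * 2*pi/60 = 262.2183 rad/s
omega_joint = omega_motor / 52 = 5.0427 rad/s
v = omega_joint * r = 5.0427 * 4.9
= 24.709 m/s


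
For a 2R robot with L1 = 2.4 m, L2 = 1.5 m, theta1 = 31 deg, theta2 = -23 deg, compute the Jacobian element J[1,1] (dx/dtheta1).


J[1,1] = -L1*sin(t1) - L2*sin(t1+t2)
= -2.4*sin(31) - 1.5*sin(8)
= -1.4449


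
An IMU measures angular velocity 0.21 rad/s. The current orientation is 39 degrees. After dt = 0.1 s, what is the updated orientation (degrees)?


delta_theta = w * dt = 0.21 * 0.1 = 0.021 rad
= 1.2032 deg
theta_new = 39 + 1.2032 = 40.2032 deg


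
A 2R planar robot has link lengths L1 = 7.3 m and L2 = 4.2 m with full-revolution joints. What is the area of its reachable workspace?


r_max = L1 + L2 = 11.5 m
r_min = |L1 - L2| = 3.1 m
Area = pi*(r_max^2 - r_min^2)
= pi*(132.25 - 9.61)
= pi * 122.64
= 385.2849 m^2


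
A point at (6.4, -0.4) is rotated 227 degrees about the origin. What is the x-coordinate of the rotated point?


x' = x*cos(theta) - y*sin(theta)
cos(227 deg) = -0.682, sin(227 deg) = -0.7314
x' = 6.4 * -0.682 - -0.4 * -0.7314
= -4.3648 - 0.2925
= -4.6573


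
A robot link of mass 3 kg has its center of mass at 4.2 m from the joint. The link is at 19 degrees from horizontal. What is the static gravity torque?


tau = m*g*L*cos(angle)
= 3 * 9.81 * 4.2 * cos(19 deg)
= 3 * 9.81 * 4.2 * 0.9455
= 116.8718 Nm


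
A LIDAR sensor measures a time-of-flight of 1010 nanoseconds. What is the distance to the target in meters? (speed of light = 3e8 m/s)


tof = 1010 ns = 1.01e-06 s
dist = c * tof / 2
= 3e8 * 1.01e-06 / 2
= 151.5 m


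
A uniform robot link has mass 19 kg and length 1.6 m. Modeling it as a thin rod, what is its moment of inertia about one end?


I = (1/3) * m * L^2
= (1/3) * 19 * 1.6^2
= 0.333333 * 19 * 2.56
= 16.2133 kg*m^2


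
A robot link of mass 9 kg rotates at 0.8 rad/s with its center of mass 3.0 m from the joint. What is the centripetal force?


F = m * omega^2 * r
= 9 * 0.8^2 * 3.0
= 9 * 0.64 * 3.0
= 17.28 N


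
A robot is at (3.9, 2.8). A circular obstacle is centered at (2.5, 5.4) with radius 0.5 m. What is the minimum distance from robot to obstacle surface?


center_dist = sqrt((3.9-2.5)^2 + (2.8-5.4)^2)
= sqrt(1.96 + 6.76)
= 2.953
min_dist = center_dist - radius = 2.953 - 0.5 = 2.453 m


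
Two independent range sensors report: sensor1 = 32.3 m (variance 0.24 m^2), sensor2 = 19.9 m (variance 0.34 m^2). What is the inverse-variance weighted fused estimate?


w1 = (1/var1) / (1/var1 + 1/var2)
   = 4.1667 / (4.1667 + 2.9412) = 0.5862
w2 = 1 - w1 = 0.4138
fused = w1*s1 + w2*s2 = 18.9345 + 8.2345
= 27.169 m


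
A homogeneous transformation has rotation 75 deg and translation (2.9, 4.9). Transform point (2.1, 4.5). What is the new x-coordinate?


x' = cos(theta)*px - sin(theta)*py + tx
= 0.2588*2.1 - 0.9659*4.5 + 2.9
= -0.9031


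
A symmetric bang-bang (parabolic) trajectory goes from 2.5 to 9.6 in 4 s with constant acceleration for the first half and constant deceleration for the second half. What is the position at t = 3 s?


Symmetric rest-to-rest: each phase covers (pf-p0)/2 in time T/2. 0.5*a*(T/2)^2 = (pf-p0)/2 => a = 4*(pf-p0)/T^2
a = 4*(9.6-2.5)/4^2 = 1.775
t = 3 is in the deceleration phase (t > T/2).
p = pf - 0.5*a*(T-t)^2 = 9.6 - 0.5*1.775*1^2
= 8.7125


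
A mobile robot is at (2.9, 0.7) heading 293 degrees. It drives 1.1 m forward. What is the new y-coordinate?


y_new = y0 + d*sin(theta)
= 0.7 + 1.1*sin(293)
= 0.7 + -1.0126
= -0.3126


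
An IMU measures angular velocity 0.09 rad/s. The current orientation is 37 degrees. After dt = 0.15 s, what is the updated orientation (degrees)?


delta_theta = w * dt = 0.09 * 0.15 = 0.0135 rad
= 0.7735 deg
theta_new = 37 + 0.7735 = 37.7735 deg


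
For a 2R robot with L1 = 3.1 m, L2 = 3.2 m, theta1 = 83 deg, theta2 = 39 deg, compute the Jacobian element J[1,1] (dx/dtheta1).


J[1,1] = -L1*sin(t1) - L2*sin(t1+t2)
= -3.1*sin(83) - 3.2*sin(122)
= -5.7906


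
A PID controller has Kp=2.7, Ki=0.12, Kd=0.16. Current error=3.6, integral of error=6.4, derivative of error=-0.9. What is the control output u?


u = Kp*e + Ki*int(e) + Kd*de/dt
= 2.7*3.6 + 0.12*6.4 + 0.16*(-0.9)
= 9.72 + 0.768 + -0.144
= 10.344


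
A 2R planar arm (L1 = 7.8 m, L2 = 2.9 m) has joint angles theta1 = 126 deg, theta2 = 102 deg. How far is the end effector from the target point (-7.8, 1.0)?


End effector via forward kinematics:
x = L1*cos(t1) + L2*cos(t1+t2) = -6.5252
y = L1*sin(t1) + L2*sin(t1+t2) = 4.1552
Distance to target:
d = sqrt((-7.8 - -6.5252)^2 + (1.0 - 4.1552)^2)
= sqrt(1.6251 + 9.9554)
= 3.403 m


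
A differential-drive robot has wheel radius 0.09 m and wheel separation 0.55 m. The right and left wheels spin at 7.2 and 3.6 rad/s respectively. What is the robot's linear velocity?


vR = r*wR = 0.09*7.2 = 0.648 m/s
vL = r*wL = 0.09*3.6 = 0.324 m/s
v = (vR+vL)/2 = 0.486 m/s
omega = (vR-vL)/L = 0.5891 rad/s
linear velocity = 0.486 m/s


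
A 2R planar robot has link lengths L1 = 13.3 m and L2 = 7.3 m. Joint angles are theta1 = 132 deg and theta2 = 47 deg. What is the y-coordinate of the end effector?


Convert angles to radians: theta1 = 2.3038, theta2 = 0.8203
y = L1*sin(theta1) + L2*sin(theta1+theta2)
y = 9.8838 + 0.1274
y = 10.0112


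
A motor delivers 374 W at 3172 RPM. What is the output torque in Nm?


omega = 3172 * 2*pi/60 = 332.1711 rad/s
tau = P / omega = 374 / 332.1711
= 1.1259 Nm


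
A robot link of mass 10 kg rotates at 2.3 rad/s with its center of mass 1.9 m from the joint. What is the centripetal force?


F = m * omega^2 * r
= 10 * 2.3^2 * 1.9
= 10 * 5.29 * 1.9
= 100.51 N


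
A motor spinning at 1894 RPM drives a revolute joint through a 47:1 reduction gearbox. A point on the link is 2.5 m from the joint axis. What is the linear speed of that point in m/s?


omega_motor = 1894 * 2*pi/60 = 198.3392 rad/s
omega_joint = omega_motor / 47 = 4.22 rad/s
v = omega_joint * r = 4.22 * 2.5
= 10.55 m/s


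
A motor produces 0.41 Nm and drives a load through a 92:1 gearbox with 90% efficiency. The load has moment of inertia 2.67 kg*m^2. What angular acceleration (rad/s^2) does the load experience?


tau_out = tau_motor * N * eta
= 0.41 * 92 * 0.9 = 33.948 Nm
alpha = tau_out / I = 33.948 / 2.67
= 12.7146 rad/s^2


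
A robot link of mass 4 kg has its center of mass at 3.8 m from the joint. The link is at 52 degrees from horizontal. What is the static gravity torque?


tau = m*g*L*cos(angle)
= 4 * 9.81 * 3.8 * cos(52 deg)
= 4 * 9.81 * 3.8 * 0.6157
= 91.8025 Nm


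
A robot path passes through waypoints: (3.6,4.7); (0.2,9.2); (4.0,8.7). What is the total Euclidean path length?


Segment lengths:
  seg1 = sqrt((-3.4)^2 + (4.5)^2) = 5.64
  seg2 = sqrt((3.8)^2 + (-0.5)^2) = 3.8328
Total = 9.4728


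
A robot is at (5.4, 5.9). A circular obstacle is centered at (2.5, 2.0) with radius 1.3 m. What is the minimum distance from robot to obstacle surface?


center_dist = sqrt((5.4-2.5)^2 + (5.9-2.0)^2)
= sqrt(8.41 + 15.21)
= 4.86
min_dist = center_dist - radius = 4.86 - 1.3 = 3.56 m


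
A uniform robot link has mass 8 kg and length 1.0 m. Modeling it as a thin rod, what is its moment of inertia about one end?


I = (1/3) * m * L^2
= (1/3) * 8 * 1.0^2
= 0.333333 * 8 * 1.0
= 2.6667 kg*m^2


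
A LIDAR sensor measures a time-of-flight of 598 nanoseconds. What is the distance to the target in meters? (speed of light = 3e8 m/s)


tof = 598 ns = 5.98e-07 s
dist = c * tof / 2
= 3e8 * 5.98e-07 / 2
= 89.7 m


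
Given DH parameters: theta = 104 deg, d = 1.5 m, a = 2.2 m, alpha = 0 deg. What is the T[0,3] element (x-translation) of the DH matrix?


T[0,3] = a * cos(theta)
= 2.2 * cos(104 deg)
= 2.2 * -0.2419
= -0.5322


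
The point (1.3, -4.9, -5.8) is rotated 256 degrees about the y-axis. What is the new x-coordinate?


Rotation about y-axis: x' = x*cos(theta) + z*sin(theta)
= 1.3 * -0.2419 + -5.8 * -0.9703
= 5.3132


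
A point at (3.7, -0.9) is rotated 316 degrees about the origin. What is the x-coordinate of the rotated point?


x' = x*cos(theta) - y*sin(theta)
cos(316 deg) = 0.7193, sin(316 deg) = -0.6947
x' = 3.7 * 0.7193 - -0.9 * -0.6947
= 2.6616 - 0.6252
= 2.0364


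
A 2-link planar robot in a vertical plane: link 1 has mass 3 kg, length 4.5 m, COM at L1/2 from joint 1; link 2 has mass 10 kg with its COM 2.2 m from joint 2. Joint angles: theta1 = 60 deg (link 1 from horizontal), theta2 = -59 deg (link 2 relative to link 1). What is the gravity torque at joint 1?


Horizontal distance from joint 1 to link-1 COM:
  x_c1 = (L1/2)*cos(t1) = 2.25 * 0.5 = 1.125 m
Horizontal distance from joint 1 to link-2 COM:
  x_c2 = L1*cos(t1) + Lc2*cos(t1+t2)
       = 4.5*0.5 + 2.2*0.9998 = 4.4497 m
tau1 = m1*g*x_c1 + m2*g*x_c2
     = 3*9.81*1.125 + 10*9.81*4.4497
     = 33.1088 + 436.5121
     = 469.6209 Nm


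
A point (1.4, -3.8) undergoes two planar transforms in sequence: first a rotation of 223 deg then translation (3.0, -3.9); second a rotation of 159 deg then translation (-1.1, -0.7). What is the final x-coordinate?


After transform 1:
x1 = cos(223)*1.4 - sin(223)*-3.8 + 3.0 = -0.6155
y1 = sin(223)*1.4 + cos(223)*-3.8 + -3.9 = -2.0757
After transform 2:
x2 = cos(159)*-0.6155 - sin(159)*-2.0757 + -1.1
= 0.2185


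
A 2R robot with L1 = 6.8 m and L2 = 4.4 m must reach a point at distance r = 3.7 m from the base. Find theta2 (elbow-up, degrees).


cos(theta2) = (r^2 - L1^2 - L2^2) / (2*L1*L2)
cos(theta2) = (13.69 - 46.24 - 19.36) / 59.84
cos(theta2) = -0.86748
theta2 = 150.1671 degrees


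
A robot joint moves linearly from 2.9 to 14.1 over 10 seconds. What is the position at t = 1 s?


s = t/T = 1/10 = 0.1
p(t) = p0 + (pf-p0)*s
= 2.9 + (14.1 - 2.9) * 0.1
= 4.02


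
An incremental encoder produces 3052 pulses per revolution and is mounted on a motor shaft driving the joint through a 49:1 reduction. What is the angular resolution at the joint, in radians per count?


counts per rev = 3052
effective counts at joint = 3052 * 49 = 149548
resolution = 2*pi / 149548
= 4.2015e-05 rad/count


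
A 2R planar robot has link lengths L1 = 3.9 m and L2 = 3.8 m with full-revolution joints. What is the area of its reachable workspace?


r_max = L1 + L2 = 7.7 m
r_min = |L1 - L2| = 0.1 m
Area = pi*(r_max^2 - r_min^2)
= pi*(59.29 - 0.01)
= pi * 59.28
= 186.2336 m^2


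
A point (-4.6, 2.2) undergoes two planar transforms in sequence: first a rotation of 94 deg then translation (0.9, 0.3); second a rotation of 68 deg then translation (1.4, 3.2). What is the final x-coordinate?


After transform 1:
x1 = cos(94)*-4.6 - sin(94)*2.2 + 0.9 = -0.9738
y1 = sin(94)*-4.6 + cos(94)*2.2 + 0.3 = -4.4423
After transform 2:
x2 = cos(68)*-0.9738 - sin(68)*-4.4423 + 1.4
= 5.154


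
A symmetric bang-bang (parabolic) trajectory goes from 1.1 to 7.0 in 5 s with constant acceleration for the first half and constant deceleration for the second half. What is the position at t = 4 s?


Symmetric rest-to-rest: each phase covers (pf-p0)/2 in time T/2. 0.5*a*(T/2)^2 = (pf-p0)/2 => a = 4*(pf-p0)/T^2
a = 4*(7.0-1.1)/5^2 = 0.944
t = 4 is in the deceleration phase (t > T/2).
p = pf - 0.5*a*(T-t)^2 = 7.0 - 0.5*0.944*1^2
= 6.528


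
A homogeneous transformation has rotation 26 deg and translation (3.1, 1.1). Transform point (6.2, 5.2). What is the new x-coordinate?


x' = cos(theta)*px - sin(theta)*py + tx
= 0.8988*6.2 - 0.4384*5.2 + 3.1
= 6.393


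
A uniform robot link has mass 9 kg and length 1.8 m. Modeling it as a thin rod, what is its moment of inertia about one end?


I = (1/3) * m * L^2
= (1/3) * 9 * 1.8^2
= 0.333333 * 9 * 3.24
= 9.72 kg*m^2


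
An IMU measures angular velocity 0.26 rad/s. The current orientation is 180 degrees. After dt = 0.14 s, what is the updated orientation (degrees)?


delta_theta = w * dt = 0.26 * 0.14 = 0.0364 rad
= 2.0856 deg
theta_new = 180 + 2.0856 = 182.0856 deg


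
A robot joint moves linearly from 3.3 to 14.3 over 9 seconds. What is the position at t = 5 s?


s = t/T = 5/9 = 0.5556
p(t) = p0 + (pf-p0)*s
= 3.3 + (14.3 - 3.3) * 0.5556
= 9.4111


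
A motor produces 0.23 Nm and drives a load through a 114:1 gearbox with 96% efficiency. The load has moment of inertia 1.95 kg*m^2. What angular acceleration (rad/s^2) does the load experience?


tau_out = tau_motor * N * eta
= 0.23 * 114 * 0.96 = 25.1712 Nm
alpha = tau_out / I = 25.1712 / 1.95
= 12.9083 rad/s^2


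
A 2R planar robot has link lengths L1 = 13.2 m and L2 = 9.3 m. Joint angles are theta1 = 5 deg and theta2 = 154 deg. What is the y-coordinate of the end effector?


Convert angles to radians: theta1 = 0.0873, theta2 = 2.6878
y = L1*sin(theta1) + L2*sin(theta1+theta2)
y = 1.1505 + 3.3328
y = 4.4833


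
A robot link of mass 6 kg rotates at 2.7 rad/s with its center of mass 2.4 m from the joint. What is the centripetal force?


F = m * omega^2 * r
= 6 * 2.7^2 * 2.4
= 6 * 7.29 * 2.4
= 104.976 N


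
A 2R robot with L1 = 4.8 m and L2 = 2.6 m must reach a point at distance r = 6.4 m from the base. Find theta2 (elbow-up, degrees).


cos(theta2) = (r^2 - L1^2 - L2^2) / (2*L1*L2)
cos(theta2) = (40.96 - 23.04 - 6.76) / 24.96
cos(theta2) = 0.447115
theta2 = 63.4412 degrees


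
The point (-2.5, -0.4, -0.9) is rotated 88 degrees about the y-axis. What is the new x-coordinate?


Rotation about y-axis: x' = x*cos(theta) + z*sin(theta)
= -2.5 * 0.0349 + -0.9 * 0.9994
= -0.9867


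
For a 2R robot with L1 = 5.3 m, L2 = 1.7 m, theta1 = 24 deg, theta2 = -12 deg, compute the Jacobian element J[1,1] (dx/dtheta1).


J[1,1] = -L1*sin(t1) - L2*sin(t1+t2)
= -5.3*sin(24) - 1.7*sin(12)
= -2.5092


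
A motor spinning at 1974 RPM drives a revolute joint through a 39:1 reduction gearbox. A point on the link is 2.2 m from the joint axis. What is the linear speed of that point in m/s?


omega_motor = 1974 * 2*pi/60 = 206.7168 rad/s
omega_joint = omega_motor / 39 = 5.3004 rad/s
v = omega_joint * r = 5.3004 * 2.2
= 11.6609 m/s


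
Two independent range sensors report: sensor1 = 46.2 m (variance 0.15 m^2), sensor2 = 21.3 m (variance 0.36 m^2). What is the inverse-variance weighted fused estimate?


w1 = (1/var1) / (1/var1 + 1/var2)
   = 6.6667 / (6.6667 + 2.7778) = 0.7059
w2 = 1 - w1 = 0.2941
fused = w1*s1 + w2*s2 = 32.6118 + 6.2647
= 38.8765 m


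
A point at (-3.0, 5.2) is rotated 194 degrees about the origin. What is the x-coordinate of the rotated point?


x' = x*cos(theta) - y*sin(theta)
cos(194 deg) = -0.9703, sin(194 deg) = -0.2419
x' = -3.0 * -0.9703 - 5.2 * -0.2419
= 2.9109 - -1.258
= 4.1689


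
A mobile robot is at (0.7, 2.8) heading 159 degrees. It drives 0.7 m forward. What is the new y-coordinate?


y_new = y0 + d*sin(theta)
= 2.8 + 0.7*sin(159)
= 2.8 + 0.2509
= 3.0509


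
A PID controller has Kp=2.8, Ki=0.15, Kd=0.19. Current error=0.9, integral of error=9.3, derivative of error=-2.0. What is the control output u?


u = Kp*e + Ki*int(e) + Kd*de/dt
= 2.8*0.9 + 0.15*9.3 + 0.19*(-2.0)
= 2.52 + 1.395 + -0.38
= 3.535


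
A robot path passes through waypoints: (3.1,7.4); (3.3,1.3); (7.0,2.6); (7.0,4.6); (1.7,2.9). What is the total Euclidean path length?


Segment lengths:
  seg1 = sqrt((0.2)^2 + (-6.1)^2) = 6.1033
  seg2 = sqrt((3.7)^2 + (1.3)^2) = 3.9217
  seg3 = sqrt((0.0)^2 + (2.0)^2) = 2.0
  seg4 = sqrt((-5.3)^2 + (-1.7)^2) = 5.566
Total = 17.591
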